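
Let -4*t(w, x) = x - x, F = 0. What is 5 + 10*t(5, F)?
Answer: 5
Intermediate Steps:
t(w, x) = 0 (t(w, x) = -(x - x)/4 = -1/4*0 = 0)
5 + 10*t(5, F) = 5 + 10*0 = 5 + 0 = 5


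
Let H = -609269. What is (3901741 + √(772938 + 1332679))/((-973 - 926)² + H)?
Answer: 3901741/2996932 + √2105617/2996932 ≈ 1.3024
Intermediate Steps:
(3901741 + √(772938 + 1332679))/((-973 - 926)² + H) = (3901741 + √(772938 + 1332679))/((-973 - 926)² - 609269) = (3901741 + √2105617)/((-1899)² - 609269) = (3901741 + √2105617)/(3606201 - 609269) = (3901741 + √2105617)/2996932 = (3901741 + √2105617)*(1/2996932) = 3901741/2996932 + √2105617/2996932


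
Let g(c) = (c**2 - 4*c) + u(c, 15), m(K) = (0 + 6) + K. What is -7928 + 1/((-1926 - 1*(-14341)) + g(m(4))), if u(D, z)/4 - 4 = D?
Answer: -99345767/12531 ≈ -7928.0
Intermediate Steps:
u(D, z) = 16 + 4*D
m(K) = 6 + K
g(c) = 16 + c**2 (g(c) = (c**2 - 4*c) + (16 + 4*c) = 16 + c**2)
-7928 + 1/((-1926 - 1*(-14341)) + g(m(4))) = -7928 + 1/((-1926 - 1*(-14341)) + (16 + (6 + 4)**2)) = -7928 + 1/((-1926 + 14341) + (16 + 10**2)) = -7928 + 1/(12415 + (16 + 100)) = -7928 + 1/(12415 + 116) = -7928 + 1/12531 = -99345767/12531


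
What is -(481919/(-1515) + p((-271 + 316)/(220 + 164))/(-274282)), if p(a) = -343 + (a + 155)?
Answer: 16919222081989/53188765440 ≈ 318.10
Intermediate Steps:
p(a) = -188 + a (p(a) = -343 + (155 + a) = -188 + a)
-(481919/(-1515) + p((-271 + 316)/(220 + 164))/(-274282)) = -(481919/(-1515) + (-188 + (-271 + 316)/(220 + 164))/(-274282)) = -(481919*(-1/1515) + (-188 + 45/384)*(-1/274282)) = -(-481919/1515 + (-188 + 45*(1/384))*(-1/274282)) = -(-481919/1515 + (-188 + 15/128)*(-1/274282)) = -(-481919/1515 - 24049/128*(-1/274282)) = -(-481919/1515 + 24049/35108096) = -1*(-16919222081989/53188765440) = 16919222081989/53188765440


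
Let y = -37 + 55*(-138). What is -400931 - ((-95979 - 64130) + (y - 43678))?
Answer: -189517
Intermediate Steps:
y = -7627 (y = -37 - 7590 = -7627)
-400931 - ((-95979 - 64130) + (y - 43678)) = -400931 - ((-95979 - 64130) + (-7627 - 43678)) = -400931 - (-160109 - 51305) = -400931 - 1*(-211414) = -400931 + 211414 = -189517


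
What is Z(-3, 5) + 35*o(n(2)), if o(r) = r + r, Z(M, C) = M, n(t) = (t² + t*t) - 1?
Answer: 487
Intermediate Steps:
n(t) = -1 + 2*t² (n(t) = (t² + t²) - 1 = 2*t² - 1 = -1 + 2*t²)
o(r) = 2*r
Z(-3, 5) + 35*o(n(2)) = -3 + 35*(2*(-1 + 2*2²)) = -3 + 35*(2*(-1 + 2*4)) = -3 + 35*(2*(-1 + 8)) = -3 + 35*(2*7) = -3 + 35*14 = -3 + 490 = 487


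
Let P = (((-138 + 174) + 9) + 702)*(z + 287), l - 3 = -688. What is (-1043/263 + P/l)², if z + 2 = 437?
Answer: 20323153161134209/32455824025 ≈ 6.2618e+5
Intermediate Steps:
z = 435 (z = -2 + 437 = 435)
l = -685 (l = 3 - 688 = -685)
P = 539334 (P = (((-138 + 174) + 9) + 702)*(435 + 287) = ((36 + 9) + 702)*722 = (45 + 702)*722 = 747*722 = 539334)
(-1043/263 + P/l)² = (-1043/263 + 539334/(-685))² = (-1043*1/263 + 539334*(-1/685))² = (-1043/263 - 539334/685)² = (-142559297/180155)² = 20323153161134209/32455824025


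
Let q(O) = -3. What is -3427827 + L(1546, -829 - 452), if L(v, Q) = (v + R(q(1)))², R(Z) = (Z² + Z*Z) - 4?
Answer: -994227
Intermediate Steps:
R(Z) = -4 + 2*Z² (R(Z) = (Z² + Z²) - 4 = 2*Z² - 4 = -4 + 2*Z²)
L(v, Q) = (14 + v)² (L(v, Q) = (v + (-4 + 2*(-3)²))² = (v + (-4 + 2*9))² = (v + (-4 + 18))² = (v + 14)² = (14 + v)²)
-3427827 + L(1546, -829 - 452) = -3427827 + (14 + 1546)² = -3427827 + 1560² = -3427827 + 2433600 = -994227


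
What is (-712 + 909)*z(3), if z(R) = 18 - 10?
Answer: 1576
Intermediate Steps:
z(R) = 8
(-712 + 909)*z(3) = (-712 + 909)*8 = 197*8 = 1576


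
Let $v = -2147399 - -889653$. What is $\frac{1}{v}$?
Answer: $- \frac{1}{1257746} \approx -7.9507 \cdot 10^{-7}$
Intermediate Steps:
$v = -1257746$ ($v = -2147399 + 889653 = -1257746$)
$\frac{1}{v} = \frac{1}{-1257746} = - \frac{1}{1257746}$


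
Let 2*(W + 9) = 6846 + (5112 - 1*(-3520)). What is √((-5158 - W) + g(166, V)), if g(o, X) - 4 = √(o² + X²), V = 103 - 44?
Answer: √(-12884 + √31037) ≈ 112.73*I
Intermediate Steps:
V = 59
W = 7730 (W = -9 + (6846 + (5112 - 1*(-3520)))/2 = -9 + (6846 + (5112 + 3520))/2 = -9 + (6846 + 8632)/2 = -9 + (½)*15478 = -9 + 7739 = 7730)
g(o, X) = 4 + √(X² + o²) (g(o, X) = 4 + √(o² + X²) = 4 + √(X² + o²))
√((-5158 - W) + g(166, V)) = √((-5158 - 1*7730) + (4 + √(59² + 166²))) = √((-5158 - 7730) + (4 + √(3481 + 27556))) = √(-12888 + (4 + √31037)) = √(-12884 + √31037)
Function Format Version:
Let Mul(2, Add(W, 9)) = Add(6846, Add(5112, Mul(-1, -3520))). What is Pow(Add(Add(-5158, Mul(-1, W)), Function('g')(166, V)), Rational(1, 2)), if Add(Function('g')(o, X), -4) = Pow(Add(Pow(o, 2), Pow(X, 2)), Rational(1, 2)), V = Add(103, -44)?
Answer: Pow(Add(-12884, Pow(31037, Rational(1, 2))), Rational(1, 2)) ≈ Mul(112.73, I)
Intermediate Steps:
V = 59
W = 7730 (W = Add(-9, Mul(Rational(1, 2), Add(6846, Add(5112, Mul(-1, -3520))))) = Add(-9, Mul(Rational(1, 2), Add(6846, Add(5112, 3520)))) = Add(-9, Mul(Rational(1, 2), Add(6846, 8632))) = Add(-9, Mul(Rational(1, 2), 15478)) = Add(-9, 7739) = 7730)
Function('g')(o, X) = Add(4, Pow(Add(Pow(X, 2), Pow(o, 2)), Rational(1, 2))) (Function('g')(o, X) = Add(4, Pow(Add(Pow(o, 2), Pow(X, 2)), Rational(1, 2))) = Add(4, Pow(Add(Pow(X, 2), Pow(o, 2)), Rational(1, 2))))
Pow(Add(Add(-5158, Mul(-1, W)), Function('g')(166, V)), Rational(1, 2)) = Pow(Add(Add(-5158, Mul(-1, 7730)), Add(4, Pow(Add(Pow(59, 2), Pow(166, 2)), Rational(1, 2)))), Rational(1, 2)) = Pow(Add(Add(-5158, -7730), Add(4, Pow(Add(3481, 27556), Rational(1, 2)))), Rational(1, 2)) = Pow(Add(-12888, Add(4, Pow(31037, Rational(1, 2)))), Rational(1, 2)) = Pow(Add(-12884, Pow(31037, Rational(1, 2))), Rational(1, 2))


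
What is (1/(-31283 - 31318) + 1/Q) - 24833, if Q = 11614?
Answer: -18054783280675/727048014 ≈ -24833.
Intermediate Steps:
(1/(-31283 - 31318) + 1/Q) - 24833 = (1/(-31283 - 31318) + 1/11614) - 24833 = (1/(-62601) + 1/11614) - 24833 = (-1/62601 + 1/11614) - 24833 = 50987/727048014 - 24833 = -18054783280675/727048014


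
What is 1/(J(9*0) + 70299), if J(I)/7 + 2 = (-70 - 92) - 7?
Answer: 1/69102 ≈ 1.4471e-5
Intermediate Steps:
J(I) = -1197 (J(I) = -14 + 7*((-70 - 92) - 7) = -14 + 7*(-162 - 7) = -14 + 7*(-169) = -14 - 1183 = -1197)
1/(J(9*0) + 70299) = 1/(-1197 + 70299) = 1/69102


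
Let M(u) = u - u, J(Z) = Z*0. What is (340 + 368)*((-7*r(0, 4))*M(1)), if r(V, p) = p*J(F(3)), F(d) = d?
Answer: 0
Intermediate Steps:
J(Z) = 0
M(u) = 0
r(V, p) = 0 (r(V, p) = p*0 = 0)
(340 + 368)*((-7*r(0, 4))*M(1)) = (340 + 368)*(-7*0*0) = 708*(0*0) = 708*0 = 0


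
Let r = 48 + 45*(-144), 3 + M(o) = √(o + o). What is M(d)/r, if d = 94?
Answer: 1/2144 - √47/3216 ≈ -0.0016653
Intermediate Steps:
M(o) = -3 + √2*√o (M(o) = -3 + √(o + o) = -3 + √(2*o) = -3 + √2*√o)
r = -6432 (r = 48 - 6480 = -6432)
M(d)/r = (-3 + √2*√94)/(-6432) = (-3 + 2*√47)*(-1/6432) = 1/2144 - √47/3216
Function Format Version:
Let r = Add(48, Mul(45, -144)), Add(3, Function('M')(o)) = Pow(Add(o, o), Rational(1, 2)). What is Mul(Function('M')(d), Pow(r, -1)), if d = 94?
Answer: Add(Rational(1, 2144), Mul(Rational(-1, 3216), Pow(47, Rational(1, 2)))) ≈ -0.0016653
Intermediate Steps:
Function('M')(o) = Add(-3, Mul(Pow(2, Rational(1, 2)), Pow(o, Rational(1, 2)))) (Function('M')(o) = Add(-3, Pow(Add(o, o), Rational(1, 2))) = Add(-3, Pow(Mul(2, o), Rational(1, 2))) = Add(-3, Mul(Pow(2, Rational(1, 2)), Pow(o, Rational(1, 2)))))
r = -6432 (r = Add(48, -6480) = -6432)
Mul(Function('M')(d), Pow(r, -1)) = Mul(Add(-3, Mul(Pow(2, Rational(1, 2)), Pow(94, Rational(1, 2)))), Pow(-6432, -1)) = Mul(Add(-3, Mul(2, Pow(47, Rational(1, 2)))), Rational(-1, 6432)) = Add(Rational(1, 2144), Mul(Rational(-1, 3216), Pow(47, Rational(1, 2))))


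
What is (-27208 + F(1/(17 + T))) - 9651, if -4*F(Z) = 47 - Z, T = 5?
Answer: -3244625/88 ≈ -36871.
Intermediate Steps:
F(Z) = -47/4 + Z/4 (F(Z) = -(47 - Z)/4 = -47/4 + Z/4)
(-27208 + F(1/(17 + T))) - 9651 = (-27208 + (-47/4 + 1/(4*(17 + 5)))) - 9651 = (-27208 + (-47/4 + (¼)/22)) - 9651 = (-27208 + (-47/4 + (¼)*(1/22))) - 9651 = (-27208 + (-47/4 + 1/88)) - 9651 = (-27208 - 1033/88) - 9651 = -2395337/88 - 9651 = -3244625/88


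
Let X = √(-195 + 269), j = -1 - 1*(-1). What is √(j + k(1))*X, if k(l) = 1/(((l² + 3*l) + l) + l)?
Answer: √111/3 ≈ 3.5119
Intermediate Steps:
j = 0 (j = -1 + 1 = 0)
k(l) = 1/(l² + 5*l) (k(l) = 1/((l² + 4*l) + l) = 1/(l² + 5*l))
X = √74 ≈ 8.6023
√(j + k(1))*X = √(0 + 1/(1*(5 + 1)))*√74 = √(0 + 1/6)*√74 = √(0 + 1*(⅙))*√74 = √(0 + ⅙)*√74 = √(⅙)*√74 = (√6/6)*√74 = √111/3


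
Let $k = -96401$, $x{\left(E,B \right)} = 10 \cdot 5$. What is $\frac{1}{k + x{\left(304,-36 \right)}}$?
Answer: $- \frac{1}{96351} \approx -1.0379 \cdot 10^{-5}$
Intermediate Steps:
$x{\left(E,B \right)} = 50$
$\frac{1}{k + x{\left(304,-36 \right)}} = \frac{1}{-96401 + 50} = \frac{1}{-96351} = - \frac{1}{96351}$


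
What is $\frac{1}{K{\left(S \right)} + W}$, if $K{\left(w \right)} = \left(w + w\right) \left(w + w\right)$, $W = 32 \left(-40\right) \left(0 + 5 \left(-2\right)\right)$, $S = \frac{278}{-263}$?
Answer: $\frac{69169}{885672336} \approx 7.8098 \cdot 10^{-5}$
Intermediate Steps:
$S = - \frac{278}{263}$ ($S = 278 \left(- \frac{1}{263}\right) = - \frac{278}{263} \approx -1.057$)
$W = 12800$ ($W = - 1280 \left(0 - 10\right) = \left(-1280\right) \left(-10\right) = 12800$)
$K{\left(w \right)} = 4 w^{2}$ ($K{\left(w \right)} = 2 w 2 w = 4 w^{2}$)
$\frac{1}{K{\left(S \right)} + W} = \frac{1}{4 \left(- \frac{278}{263}\right)^{2} + 12800} = \frac{1}{4 \cdot \frac{77284}{69169} + 12800} = \frac{1}{\frac{309136}{69169} + 12800} = \frac{1}{\frac{885672336}{69169}} = \frac{69169}{885672336}$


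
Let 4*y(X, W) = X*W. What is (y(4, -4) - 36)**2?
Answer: 1600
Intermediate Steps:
y(X, W) = W*X/4 (y(X, W) = (X*W)/4 = (W*X)/4 = W*X/4)
(y(4, -4) - 36)**2 = ((1/4)*(-4)*4 - 36)**2 = (-4 - 36)**2 = (-40)**2 = 1600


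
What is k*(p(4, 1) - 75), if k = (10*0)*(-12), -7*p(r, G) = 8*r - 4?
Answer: 0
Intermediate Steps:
p(r, G) = 4/7 - 8*r/7 (p(r, G) = -(8*r - 4)/7 = -(-4 + 8*r)/7 = 4/7 - 8*r/7)
k = 0 (k = 0*(-12) = 0)
k*(p(4, 1) - 75) = 0*((4/7 - 8/7*4) - 75) = 0*((4/7 - 32/7) - 75) = 0*(-4 - 75) = 0*(-79) = 0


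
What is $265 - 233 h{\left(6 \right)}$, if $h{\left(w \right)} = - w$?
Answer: $1663$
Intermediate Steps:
$265 - 233 h{\left(6 \right)} = 265 - 233 \left(\left(-1\right) 6\right) = 265 - -1398 = 265 + 1398 = 1663$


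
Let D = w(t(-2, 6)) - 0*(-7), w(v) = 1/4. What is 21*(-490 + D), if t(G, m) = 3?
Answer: -41139/4 ≈ -10285.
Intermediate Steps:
w(v) = ¼
D = ¼ (D = ¼ - 0*(-7) = ¼ - 1*0 = ¼ + 0 = ¼ ≈ 0.25000)
21*(-490 + D) = 21*(-490 + ¼) = 21*(-1959/4) = -41139/4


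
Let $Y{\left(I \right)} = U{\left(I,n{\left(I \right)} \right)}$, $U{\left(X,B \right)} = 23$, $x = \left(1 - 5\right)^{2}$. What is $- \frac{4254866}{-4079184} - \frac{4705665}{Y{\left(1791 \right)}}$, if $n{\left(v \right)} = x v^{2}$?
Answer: $- \frac{9597587757721}{46910616} \approx -2.0459 \cdot 10^{5}$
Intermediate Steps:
$x = 16$ ($x = \left(-4\right)^{2} = 16$)
$n{\left(v \right)} = 16 v^{2}$
$Y{\left(I \right)} = 23$
$- \frac{4254866}{-4079184} - \frac{4705665}{Y{\left(1791 \right)}} = - \frac{4254866}{-4079184} - \frac{4705665}{23} = \left(-4254866\right) \left(- \frac{1}{4079184}\right) - \frac{4705665}{23} = \frac{2127433}{2039592} - \frac{4705665}{23} = - \frac{9597587757721}{46910616}$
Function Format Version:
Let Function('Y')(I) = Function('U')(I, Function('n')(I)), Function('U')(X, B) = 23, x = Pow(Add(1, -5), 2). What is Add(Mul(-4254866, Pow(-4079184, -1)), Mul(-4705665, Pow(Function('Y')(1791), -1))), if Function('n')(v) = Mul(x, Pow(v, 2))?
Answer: Rational(-9597587757721, 46910616) ≈ -2.0459e+5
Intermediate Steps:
x = 16 (x = Pow(-4, 2) = 16)
Function('n')(v) = Mul(16, Pow(v, 2))
Function('Y')(I) = 23
Add(Mul(-4254866, Pow(-4079184, -1)), Mul(-4705665, Pow(Function('Y')(1791), -1))) = Add(Mul(-4254866, Pow(-4079184, -1)), Mul(-4705665, Pow(23, -1))) = Add(Mul(-4254866, Rational(-1, 4079184)), Mul(-4705665, Rational(1, 23))) = Add(Rational(2127433, 2039592), Rational(-4705665, 23)) = Rational(-9597587757721, 46910616)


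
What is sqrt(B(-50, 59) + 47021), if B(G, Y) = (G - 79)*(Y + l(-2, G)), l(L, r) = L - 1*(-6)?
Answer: sqrt(38894) ≈ 197.22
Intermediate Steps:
l(L, r) = 6 + L (l(L, r) = L + 6 = 6 + L)
B(G, Y) = (-79 + G)*(4 + Y) (B(G, Y) = (G - 79)*(Y + (6 - 2)) = (-79 + G)*(Y + 4) = (-79 + G)*(4 + Y))
sqrt(B(-50, 59) + 47021) = sqrt((-316 - 79*59 + 4*(-50) - 50*59) + 47021) = sqrt((-316 - 4661 - 200 - 2950) + 47021) = sqrt(-8127 + 47021) = sqrt(38894)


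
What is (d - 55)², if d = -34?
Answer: 7921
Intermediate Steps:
(d - 55)² = (-34 - 55)² = (-89)² = 7921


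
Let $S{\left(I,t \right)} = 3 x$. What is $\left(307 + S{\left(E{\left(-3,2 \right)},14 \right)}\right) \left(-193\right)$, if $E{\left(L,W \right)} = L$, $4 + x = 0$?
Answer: $-56935$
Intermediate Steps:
$x = -4$ ($x = -4 + 0 = -4$)
$S{\left(I,t \right)} = -12$ ($S{\left(I,t \right)} = 3 \left(-4\right) = -12$)
$\left(307 + S{\left(E{\left(-3,2 \right)},14 \right)}\right) \left(-193\right) = \left(307 - 12\right) \left(-193\right) = 295 \left(-193\right) = -56935$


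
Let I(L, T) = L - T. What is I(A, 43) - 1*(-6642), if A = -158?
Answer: 6441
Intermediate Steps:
I(A, 43) - 1*(-6642) = (-158 - 1*43) - 1*(-6642) = (-158 - 43) + 6642 = -201 + 6642 = 6441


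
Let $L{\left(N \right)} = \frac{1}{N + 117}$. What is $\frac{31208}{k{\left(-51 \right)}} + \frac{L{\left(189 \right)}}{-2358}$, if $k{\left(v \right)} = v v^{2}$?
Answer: $- \frac{49059265}{208527372} \approx -0.23527$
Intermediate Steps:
$L{\left(N \right)} = \frac{1}{117 + N}$
$k{\left(v \right)} = v^{3}$
$\frac{31208}{k{\left(-51 \right)}} + \frac{L{\left(189 \right)}}{-2358} = \frac{31208}{\left(-51\right)^{3}} + \frac{1}{\left(117 + 189\right) \left(-2358\right)} = \frac{31208}{-132651} + \frac{1}{306} \left(- \frac{1}{2358}\right) = 31208 \left(- \frac{1}{132651}\right) + \frac{1}{306} \left(- \frac{1}{2358}\right) = - \frac{31208}{132651} - \frac{1}{721548} = - \frac{49059265}{208527372}$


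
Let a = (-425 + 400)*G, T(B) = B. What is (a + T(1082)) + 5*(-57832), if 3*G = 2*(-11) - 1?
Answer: -863659/3 ≈ -2.8789e+5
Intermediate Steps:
G = -23/3 (G = (2*(-11) - 1)/3 = (-22 - 1)/3 = (1/3)*(-23) = -23/3 ≈ -7.6667)
a = 575/3 (a = (-425 + 400)*(-23/3) = -25*(-23/3) = 575/3 ≈ 191.67)
(a + T(1082)) + 5*(-57832) = (575/3 + 1082) + 5*(-57832) = 3821/3 - 289160 = -863659/3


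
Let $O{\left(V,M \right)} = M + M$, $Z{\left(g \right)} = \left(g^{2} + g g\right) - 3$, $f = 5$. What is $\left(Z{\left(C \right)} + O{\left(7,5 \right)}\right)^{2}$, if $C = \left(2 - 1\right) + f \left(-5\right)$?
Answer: $1343281$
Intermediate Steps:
$C = -24$ ($C = \left(2 - 1\right) + 5 \left(-5\right) = \left(2 - 1\right) - 25 = 1 - 25 = -24$)
$Z{\left(g \right)} = -3 + 2 g^{2}$ ($Z{\left(g \right)} = \left(g^{2} + g^{2}\right) - 3 = 2 g^{2} - 3 = -3 + 2 g^{2}$)
$O{\left(V,M \right)} = 2 M$
$\left(Z{\left(C \right)} + O{\left(7,5 \right)}\right)^{2} = \left(\left(-3 + 2 \left(-24\right)^{2}\right) + 2 \cdot 5\right)^{2} = \left(\left(-3 + 2 \cdot 576\right) + 10\right)^{2} = \left(\left(-3 + 1152\right) + 10\right)^{2} = \left(1149 + 10\right)^{2} = 1159^{2} = 1343281$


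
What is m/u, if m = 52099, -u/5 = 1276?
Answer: -52099/6380 ≈ -8.1660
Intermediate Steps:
u = -6380 (u = -5*1276 = -6380)
m/u = 52099/(-6380) = 52099*(-1/6380) = -52099/6380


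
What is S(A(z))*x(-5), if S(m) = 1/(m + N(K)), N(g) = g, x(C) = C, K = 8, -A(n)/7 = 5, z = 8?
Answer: 5/27 ≈ 0.18519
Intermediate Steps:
A(n) = -35 (A(n) = -7*5 = -35)
S(m) = 1/(8 + m) (S(m) = 1/(m + 8) = 1/(8 + m))
S(A(z))*x(-5) = -5/(8 - 35) = -5/(-27) = -1/27*(-5) = 5/27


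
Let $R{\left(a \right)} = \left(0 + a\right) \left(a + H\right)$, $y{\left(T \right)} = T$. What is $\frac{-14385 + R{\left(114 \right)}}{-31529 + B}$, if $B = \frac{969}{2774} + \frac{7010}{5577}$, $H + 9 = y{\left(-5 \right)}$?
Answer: $\frac{2430512370}{25670928131} \approx 0.09468$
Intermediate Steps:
$H = -14$ ($H = -9 - 5 = -14$)
$B = \frac{1307887}{814242}$ ($B = 969 \cdot \frac{1}{2774} + 7010 \cdot \frac{1}{5577} = \frac{51}{146} + \frac{7010}{5577} = \frac{1307887}{814242} \approx 1.6063$)
$R{\left(a \right)} = a \left(-14 + a\right)$ ($R{\left(a \right)} = \left(0 + a\right) \left(a - 14\right) = a \left(-14 + a\right)$)
$\frac{-14385 + R{\left(114 \right)}}{-31529 + B} = \frac{-14385 + 114 \left(-14 + 114\right)}{-31529 + \frac{1307887}{814242}} = \frac{-14385 + 114 \cdot 100}{- \frac{25670928131}{814242}} = \left(-14385 + 11400\right) \left(- \frac{814242}{25670928131}\right) = \left(-2985\right) \left(- \frac{814242}{25670928131}\right) = \frac{2430512370}{25670928131}$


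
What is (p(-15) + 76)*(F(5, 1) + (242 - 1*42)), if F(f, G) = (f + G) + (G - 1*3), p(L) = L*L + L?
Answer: 58344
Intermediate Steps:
p(L) = L + L² (p(L) = L² + L = L + L²)
F(f, G) = -3 + f + 2*G (F(f, G) = (G + f) + (G - 3) = (G + f) + (-3 + G) = -3 + f + 2*G)
(p(-15) + 76)*(F(5, 1) + (242 - 1*42)) = (-15*(1 - 15) + 76)*((-3 + 5 + 2*1) + (242 - 1*42)) = (-15*(-14) + 76)*((-3 + 5 + 2) + (242 - 42)) = (210 + 76)*(4 + 200) = 286*204 = 58344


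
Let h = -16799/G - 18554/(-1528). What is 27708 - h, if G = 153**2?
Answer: 495338730151/17884476 ≈ 27697.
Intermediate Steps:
G = 23409
h = 204330857/17884476 (h = -16799/23409 - 18554/(-1528) = -16799*1/23409 - 18554*(-1/1528) = -16799/23409 + 9277/764 = 204330857/17884476 ≈ 11.425)
27708 - h = 27708 - 1*204330857/17884476 = 27708 - 204330857/17884476 = 495338730151/17884476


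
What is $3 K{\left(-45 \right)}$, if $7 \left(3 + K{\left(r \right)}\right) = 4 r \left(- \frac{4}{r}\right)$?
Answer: $- \frac{111}{7} \approx -15.857$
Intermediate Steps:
$K{\left(r \right)} = - \frac{37}{7}$ ($K{\left(r \right)} = -3 + \frac{4 r \left(- \frac{4}{r}\right)}{7} = -3 + \frac{1}{7} \left(-16\right) = -3 - \frac{16}{7} = - \frac{37}{7}$)
$3 K{\left(-45 \right)} = 3 \left(- \frac{37}{7}\right) = - \frac{111}{7}$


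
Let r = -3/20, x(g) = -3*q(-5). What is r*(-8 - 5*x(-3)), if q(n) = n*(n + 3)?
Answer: -213/10 ≈ -21.300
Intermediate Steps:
q(n) = n*(3 + n)
x(g) = -30 (x(g) = -(-15)*(3 - 5) = -(-15)*(-2) = -3*10 = -30)
r = -3/20 (r = -3*1/20 = -3/20 ≈ -0.15000)
r*(-8 - 5*x(-3)) = -3*(-8 - 5*(-30))/20 = -3*(-8 + 150)/20 = -3/20*142 = -213/10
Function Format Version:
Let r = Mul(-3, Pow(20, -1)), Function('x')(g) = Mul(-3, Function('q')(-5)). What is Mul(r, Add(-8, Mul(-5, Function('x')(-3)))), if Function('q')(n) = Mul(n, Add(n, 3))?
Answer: Rational(-213, 10) ≈ -21.300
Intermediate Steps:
Function('q')(n) = Mul(n, Add(3, n))
Function('x')(g) = -30 (Function('x')(g) = Mul(-3, Mul(-5, Add(3, -5))) = Mul(-3, Mul(-5, -2)) = Mul(-3, 10) = -30)
r = Rational(-3, 20) (r = Mul(-3, Rational(1, 20)) = Rational(-3, 20) ≈ -0.15000)
Mul(r, Add(-8, Mul(-5, Function('x')(-3)))) = Mul(Rational(-3, 20), Add(-8, Mul(-5, -30))) = Mul(Rational(-3, 20), Add(-8, 150)) = Mul(Rational(-3, 20), 142) = Rational(-213, 10)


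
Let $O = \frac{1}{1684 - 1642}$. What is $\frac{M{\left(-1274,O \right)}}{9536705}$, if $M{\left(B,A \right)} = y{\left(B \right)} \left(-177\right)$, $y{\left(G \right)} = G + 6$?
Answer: $\frac{224436}{9536705} \approx 0.023534$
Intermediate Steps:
$y{\left(G \right)} = 6 + G$
$O = \frac{1}{42} \approx 0.02381$
$M{\left(B,A \right)} = -1062 - 177 B$ ($M{\left(B,A \right)} = \left(6 + B\right) \left(-177\right) = -1062 - 177 B$)
$\frac{M{\left(-1274,O \right)}}{9536705} = \frac{-1062 - -225498}{9536705} = \left(-1062 + 225498\right) \frac{1}{9536705} = 224436 \cdot \frac{1}{9536705} = \frac{224436}{9536705}$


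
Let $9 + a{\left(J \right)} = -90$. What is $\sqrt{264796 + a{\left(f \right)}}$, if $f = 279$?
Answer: $\sqrt{264697} \approx 514.49$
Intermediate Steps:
$a{\left(J \right)} = -99$ ($a{\left(J \right)} = -9 - 90 = -99$)
$\sqrt{264796 + a{\left(f \right)}} = \sqrt{264796 - 99} = \sqrt{264697}$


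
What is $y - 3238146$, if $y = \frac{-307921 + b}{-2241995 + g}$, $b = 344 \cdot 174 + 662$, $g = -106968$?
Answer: $- \frac{7606284895195}{2348963} \approx -3.2381 \cdot 10^{6}$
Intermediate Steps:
$b = 60518$ ($b = 59856 + 662 = 60518$)
$y = \frac{247403}{2348963}$ ($y = \frac{-307921 + 60518}{-2241995 - 106968} = - \frac{247403}{-2348963} = \left(-247403\right) \left(- \frac{1}{2348963}\right) = \frac{247403}{2348963} \approx 0.10532$)
$y - 3238146 = \frac{247403}{2348963} - 3238146 = - \frac{7606284895195}{2348963}$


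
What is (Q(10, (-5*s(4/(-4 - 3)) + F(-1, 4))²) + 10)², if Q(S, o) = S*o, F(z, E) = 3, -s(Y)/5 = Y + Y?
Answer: 102976810000/2401 ≈ 4.2889e+7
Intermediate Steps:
s(Y) = -10*Y (s(Y) = -5*(Y + Y) = -10*Y)
(Q(10, (-5*s(4/(-4 - 3)) + F(-1, 4))²) + 10)² = (10*(-(-50)*4/(-4 - 3) + 3)² + 10)² = (10*(-(-50)*4/(-7) + 3)² + 10)² = (10*(-(-50)*4*(-⅐) + 3)² + 10)² = (10*(-(-50)*(-4)/7 + 3)² + 10)² = (10*(-5*40/7 + 3)² + 10)² = (10*(-200/7 + 3)² + 10)² = (10*(-179/7)² + 10)² = (10*(32041/49) + 10)² = (320410/49 + 10)² = (320900/49)² = 102976810000/2401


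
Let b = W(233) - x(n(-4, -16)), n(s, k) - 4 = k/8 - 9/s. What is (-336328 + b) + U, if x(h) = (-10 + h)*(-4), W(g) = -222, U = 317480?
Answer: -19093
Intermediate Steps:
n(s, k) = 4 - 9/s + k/8 (n(s, k) = 4 + (k/8 - 9/s) = 4 + (-9/s + k/8) = 4 - 9/s + k/8)
x(h) = 40 - 4*h
b = -245 (b = -222 - (40 - 4*(4 - 9/(-4) + (⅛)*(-16))) = -222 - (40 - 4*(4 - 9*(-¼) - 2)) = -222 - (40 - 4*(4 + 9/4 - 2)) = -222 - (40 - 4*17/4) = -222 - (40 - 17) = -222 - 1*23 = -222 - 23 = -245)
(-336328 + b) + U = (-336328 - 245) + 317480 = -336573 + 317480 = -19093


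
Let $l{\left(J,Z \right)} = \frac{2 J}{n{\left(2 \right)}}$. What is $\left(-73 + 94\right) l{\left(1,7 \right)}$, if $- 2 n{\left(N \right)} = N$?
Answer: $-42$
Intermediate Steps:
$n{\left(N \right)} = - \frac{N}{2}$
$l{\left(J,Z \right)} = - 2 J$ ($l{\left(J,Z \right)} = \frac{2 J}{\left(- \frac{1}{2}\right) 2} = \frac{2 J}{-1} = 2 J \left(-1\right) = - 2 J$)
$\left(-73 + 94\right) l{\left(1,7 \right)} = \left(-73 + 94\right) \left(\left(-2\right) 1\right) = 21 \left(-2\right) = -42$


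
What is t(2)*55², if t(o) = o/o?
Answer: 3025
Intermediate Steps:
t(o) = 1
t(2)*55² = 1*55² = 1*3025 = 3025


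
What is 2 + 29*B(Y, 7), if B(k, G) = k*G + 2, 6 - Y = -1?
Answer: 1481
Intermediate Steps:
Y = 7 (Y = 6 - 1*(-1) = 6 + 1 = 7)
B(k, G) = 2 + G*k (B(k, G) = G*k + 2 = 2 + G*k)
2 + 29*B(Y, 7) = 2 + 29*(2 + 7*7) = 2 + 29*(2 + 49) = 2 + 29*51 = 2 + 1479 = 1481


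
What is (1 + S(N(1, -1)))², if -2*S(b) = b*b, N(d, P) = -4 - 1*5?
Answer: 6241/4 ≈ 1560.3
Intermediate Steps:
N(d, P) = -9 (N(d, P) = -4 - 5 = -9)
S(b) = -b²/2 (S(b) = -b*b/2 = -b²/2)
(1 + S(N(1, -1)))² = (1 - ½*(-9)²)² = (1 - ½*81)² = (1 - 81/2)² = (-79/2)² = 6241/4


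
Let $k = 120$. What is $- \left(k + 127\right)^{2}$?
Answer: $-61009$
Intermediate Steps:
$- \left(k + 127\right)^{2} = - \left(120 + 127\right)^{2} = - 247^{2} = \left(-1\right) 61009 = -61009$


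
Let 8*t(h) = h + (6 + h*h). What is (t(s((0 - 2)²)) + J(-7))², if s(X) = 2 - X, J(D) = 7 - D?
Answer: 225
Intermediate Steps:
t(h) = ¾ + h/8 + h²/8 (t(h) = (h + (6 + h*h))/8 = (h + (6 + h²))/8 = (6 + h + h²)/8 = ¾ + h/8 + h²/8)
(t(s((0 - 2)²)) + J(-7))² = ((¾ + (2 - (0 - 2)²)/8 + (2 - (0 - 2)²)²/8) + (7 - 1*(-7)))² = ((¾ + (2 - 1*(-2)²)/8 + (2 - 1*(-2)²)²/8) + (7 + 7))² = ((¾ + (2 - 1*4)/8 + (2 - 1*4)²/8) + 14)² = ((¾ + (2 - 4)/8 + (2 - 4)²/8) + 14)² = ((¾ + (⅛)*(-2) + (⅛)*(-2)²) + 14)² = ((¾ - ¼ + (⅛)*4) + 14)² = ((¾ - ¼ + ½) + 14)² = (1 + 14)² = 15² = 225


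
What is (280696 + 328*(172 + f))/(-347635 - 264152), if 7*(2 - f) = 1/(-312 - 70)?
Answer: -41054180/74359929 ≈ -0.55210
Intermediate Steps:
f = 5349/2674 (f = 2 - 1/(7*(-312 - 70)) = 2 - 1/7/(-382) = 2 - 1/7*(-1/382) = 2 + 1/2674 = 5349/2674 ≈ 2.0004)
(280696 + 328*(172 + f))/(-347635 - 264152) = (280696 + 328*(172 + 5349/2674))/(-347635 - 264152) = (280696 + 328*(465277/2674))/(-611787) = (280696 + 76305428/1337)*(-1/611787) = (451595980/1337)*(-1/611787) = -41054180/74359929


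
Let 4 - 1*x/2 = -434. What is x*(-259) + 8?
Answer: -226876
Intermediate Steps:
x = 876 (x = 8 - 2*(-434) = 8 + 868 = 876)
x*(-259) + 8 = 876*(-259) + 8 = -226884 + 8 = -226876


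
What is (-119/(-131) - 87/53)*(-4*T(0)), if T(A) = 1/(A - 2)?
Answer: -10180/6943 ≈ -1.4662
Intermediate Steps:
T(A) = 1/(-2 + A)
(-119/(-131) - 87/53)*(-4*T(0)) = (-119/(-131) - 87/53)*(-4/(-2 + 0)) = (-119*(-1/131) - 87*1/53)*(-4/(-2)) = (119/131 - 87/53)*(-4*(-½)) = -5090/6943*2 = -10180/6943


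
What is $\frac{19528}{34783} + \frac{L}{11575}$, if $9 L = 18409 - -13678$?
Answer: $\frac{3150411521}{3623519025} \approx 0.86943$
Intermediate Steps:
$L = \frac{32087}{9}$ ($L = \frac{18409 - -13678}{9} = \frac{18409 + 13678}{9} = \frac{1}{9} \cdot 32087 = \frac{32087}{9} \approx 3565.2$)
$\frac{19528}{34783} + \frac{L}{11575} = \frac{19528}{34783} + \frac{32087}{9 \cdot 11575} = 19528 \cdot \frac{1}{34783} + \frac{32087}{9} \cdot \frac{1}{11575} = \frac{19528}{34783} + \frac{32087}{104175} = \frac{3150411521}{3623519025}$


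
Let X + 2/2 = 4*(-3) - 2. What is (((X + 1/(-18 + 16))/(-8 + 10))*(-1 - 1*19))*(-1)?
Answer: -155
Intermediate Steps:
X = -15 (X = -1 + (4*(-3) - 2) = -1 + (-12 - 2) = -1 - 14 = -15)
(((X + 1/(-18 + 16))/(-8 + 10))*(-1 - 1*19))*(-1) = (((-15 + 1/(-18 + 16))/(-8 + 10))*(-1 - 1*19))*(-1) = (((-15 + 1/(-2))/2)*(-1 - 19))*(-1) = (((-15 - ½)*(½))*(-20))*(-1) = (-31/2*½*(-20))*(-1) = -31/4*(-20)*(-1) = 155*(-1) = -155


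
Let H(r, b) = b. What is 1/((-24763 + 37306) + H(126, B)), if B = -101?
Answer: 1/12442 ≈ 8.0373e-5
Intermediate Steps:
1/((-24763 + 37306) + H(126, B)) = 1/((-24763 + 37306) - 101) = 1/(12543 - 101) = 1/12442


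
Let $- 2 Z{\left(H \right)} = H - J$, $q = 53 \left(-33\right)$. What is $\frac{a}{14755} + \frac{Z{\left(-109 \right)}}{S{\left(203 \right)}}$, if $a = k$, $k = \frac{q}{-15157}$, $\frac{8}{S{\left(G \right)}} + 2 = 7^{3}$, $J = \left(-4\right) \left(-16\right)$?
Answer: $\frac{13193285102239}{3578264560} \approx 3687.1$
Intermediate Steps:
$J = 64$
$S{\left(G \right)} = \frac{8}{341}$ ($S{\left(G \right)} = \frac{8}{-2 + 7^{3}} = \frac{8}{-2 + 343} = \frac{8}{341}$)
$q = -1749$
$k = \frac{1749}{15157}$ ($k = - \frac{1749}{-15157} = \left(-1749\right) \left(- \frac{1}{15157}\right) = \frac{1749}{15157} \approx 0.11539$)
$Z{\left(H \right)} = 32 - \frac{H}{2}$ ($Z{\left(H \right)} = - \frac{H - 64}{2} = - \frac{-64 + H}{2} = 32 - \frac{H}{2}$)
$a = \frac{1749}{15157} \approx 0.11539$
$\frac{a}{14755} + \frac{Z{\left(-109 \right)}}{S{\left(203 \right)}} = \frac{1749}{15157 \cdot 14755} + \frac{32 - - \frac{109}{2}}{\frac{8}{341}} = \frac{1749}{15157} \cdot \frac{1}{14755} + \left(32 + \frac{109}{2}\right) \frac{341}{8} = \frac{1749}{223641535} + \frac{173}{2} \cdot \frac{341}{8} = \frac{1749}{223641535} + \frac{58993}{16} = \frac{13193285102239}{3578264560}$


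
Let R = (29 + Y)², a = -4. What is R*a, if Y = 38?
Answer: -17956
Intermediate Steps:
R = 4489 (R = (29 + 38)² = 67² = 4489)
R*a = 4489*(-4) = -17956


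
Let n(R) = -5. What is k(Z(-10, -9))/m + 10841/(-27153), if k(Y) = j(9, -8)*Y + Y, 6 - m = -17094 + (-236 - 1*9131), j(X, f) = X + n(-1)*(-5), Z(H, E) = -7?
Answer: -41940176/102665493 ≈ -0.40851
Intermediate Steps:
j(X, f) = 25 + X (j(X, f) = X - 5*(-5) = X + 25 = 25 + X)
m = 26467 (m = 6 - (-17094 + (-236 - 1*9131)) = 6 - (-17094 + (-236 - 9131)) = 6 - (-17094 - 9367) = 6 - 1*(-26461) = 6 + 26461 = 26467)
k(Y) = 35*Y (k(Y) = (25 + 9)*Y + Y = 34*Y + Y = 35*Y)
k(Z(-10, -9))/m + 10841/(-27153) = (35*(-7))/26467 + 10841/(-27153) = -245*1/26467 + 10841*(-1/27153) = -35/3781 - 10841/27153 = -41940176/102665493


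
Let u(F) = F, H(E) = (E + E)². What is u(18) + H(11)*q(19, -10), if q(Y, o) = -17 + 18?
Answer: 502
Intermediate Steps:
q(Y, o) = 1
H(E) = 4*E² (H(E) = (2*E)² = 4*E²)
u(18) + H(11)*q(19, -10) = 18 + (4*11²)*1 = 18 + (4*121)*1 = 18 + 484*1 = 18 + 484 = 502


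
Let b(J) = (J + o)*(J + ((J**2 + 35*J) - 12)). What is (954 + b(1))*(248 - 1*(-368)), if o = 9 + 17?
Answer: 1003464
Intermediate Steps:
o = 26
b(J) = (26 + J)*(-12 + J**2 + 36*J) (b(J) = (J + 26)*(J + ((J**2 + 35*J) - 12)) = (26 + J)*(J + (-12 + J**2 + 35*J)) = (26 + J)*(-12 + J**2 + 36*J))
(954 + b(1))*(248 - 1*(-368)) = (954 + (-312 + 1**3 + 62*1**2 + 924*1))*(248 - 1*(-368)) = (954 + (-312 + 1 + 62*1 + 924))*(248 + 368) = (954 + (-312 + 1 + 62 + 924))*616 = (954 + 675)*616 = 1629*616 = 1003464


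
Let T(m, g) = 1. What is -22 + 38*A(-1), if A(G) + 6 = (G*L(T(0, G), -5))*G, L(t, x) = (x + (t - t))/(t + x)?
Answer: -405/2 ≈ -202.50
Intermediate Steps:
L(t, x) = x/(t + x) (L(t, x) = (x + 0)/(t + x) = x/(t + x))
A(G) = -6 + 5*G²/4 (A(G) = -6 + (G*(-5/(1 - 5)))*G = -6 + (G*(-5/(-4)))*G = -6 + (G*(-5*(-¼)))*G = -6 + (G*(5/4))*G = -6 + (5*G/4)*G = -6 + 5*G²/4)
-22 + 38*A(-1) = -22 + 38*(-6 + (5/4)*(-1)²) = -22 + 38*(-6 + (5/4)*1) = -22 + 38*(-6 + 5/4) = -22 + 38*(-19/4) = -22 - 361/2 = -405/2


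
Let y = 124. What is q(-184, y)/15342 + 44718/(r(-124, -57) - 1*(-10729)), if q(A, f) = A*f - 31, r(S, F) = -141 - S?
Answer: 110331623/41085876 ≈ 2.6854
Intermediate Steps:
q(A, f) = -31 + A*f
q(-184, y)/15342 + 44718/(r(-124, -57) - 1*(-10729)) = (-31 - 184*124)/15342 + 44718/((-141 - 1*(-124)) - 1*(-10729)) = (-31 - 22816)*(1/15342) + 44718/((-141 + 124) + 10729) = -22847*1/15342 + 44718/(-17 + 10729) = -22847/15342 + 44718/10712 = -22847/15342 + 44718*(1/10712) = -22847/15342 + 22359/5356 = 110331623/41085876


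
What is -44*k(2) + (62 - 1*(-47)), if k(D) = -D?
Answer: 197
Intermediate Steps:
-44*k(2) + (62 - 1*(-47)) = -(-44)*2 + (62 - 1*(-47)) = -44*(-2) + (62 + 47) = 88 + 109 = 197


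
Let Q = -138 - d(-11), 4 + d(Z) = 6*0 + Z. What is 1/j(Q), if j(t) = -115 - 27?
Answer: -1/142 ≈ -0.0070423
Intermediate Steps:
d(Z) = -4 + Z (d(Z) = -4 + (6*0 + Z) = -4 + (0 + Z) = -4 + Z)
Q = -123 (Q = -138 - (-4 - 11) = -138 - 1*(-15) = -138 + 15 = -123)
j(t) = -142
1/j(Q) = 1/(-142) = -1/142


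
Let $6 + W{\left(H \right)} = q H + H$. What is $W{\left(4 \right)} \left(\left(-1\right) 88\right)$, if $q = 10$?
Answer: $-3344$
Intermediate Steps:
$W{\left(H \right)} = -6 + 11 H$ ($W{\left(H \right)} = -6 + \left(10 H + H\right) = -6 + 11 H$)
$W{\left(4 \right)} \left(\left(-1\right) 88\right) = \left(-6 + 11 \cdot 4\right) \left(\left(-1\right) 88\right) = \left(-6 + 44\right) \left(-88\right) = 38 \left(-88\right) = -3344$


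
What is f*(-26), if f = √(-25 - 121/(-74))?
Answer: -13*I*√127946/37 ≈ -125.68*I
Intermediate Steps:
f = I*√127946/74 (f = √(-25 - 121*(-1/74)) = √(-25 + 121/74) = √(-1729/74) = I*√127946/74 ≈ 4.8337*I)
f*(-26) = (I*√127946/74)*(-26) = -13*I*√127946/37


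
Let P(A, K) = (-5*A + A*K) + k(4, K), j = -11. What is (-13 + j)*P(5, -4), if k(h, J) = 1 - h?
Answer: 1152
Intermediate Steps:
P(A, K) = -3 - 5*A + A*K (P(A, K) = (-5*A + A*K) + (1 - 1*4) = (-5*A + A*K) + (1 - 4) = (-5*A + A*K) - 3 = -3 - 5*A + A*K)
(-13 + j)*P(5, -4) = (-13 - 11)*(-3 - 5*5 + 5*(-4)) = -24*(-3 - 25 - 20) = -24*(-48) = 1152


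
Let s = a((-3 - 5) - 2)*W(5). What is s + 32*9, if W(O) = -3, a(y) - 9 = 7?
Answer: 240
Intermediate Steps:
a(y) = 16 (a(y) = 9 + 7 = 16)
s = -48 (s = 16*(-3) = -48)
s + 32*9 = -48 + 32*9 = -48 + 288 = 240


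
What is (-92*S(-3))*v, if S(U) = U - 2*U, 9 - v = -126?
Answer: -37260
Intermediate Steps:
v = 135 (v = 9 - 1*(-126) = 9 + 126 = 135)
S(U) = -U
(-92*S(-3))*v = -(-92)*(-3)*135 = -92*3*135 = -276*135 = -37260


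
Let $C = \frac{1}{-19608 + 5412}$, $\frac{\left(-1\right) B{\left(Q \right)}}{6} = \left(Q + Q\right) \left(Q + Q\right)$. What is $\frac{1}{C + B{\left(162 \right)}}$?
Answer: $- \frac{14196}{8941435777} \approx -1.5877 \cdot 10^{-6}$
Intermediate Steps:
$B{\left(Q \right)} = - 24 Q^{2}$ ($B{\left(Q \right)} = - 6 \left(Q + Q\right) \left(Q + Q\right) = - 6 \cdot 2 Q 2 Q = - 6 \cdot 4 Q^{2} = - 24 Q^{2}$)
$C = - \frac{1}{14196}$ ($C = \frac{1}{-14196} = - \frac{1}{14196} \approx -7.0442 \cdot 10^{-5}$)
$\frac{1}{C + B{\left(162 \right)}} = \frac{1}{- \frac{1}{14196} - 24 \cdot 162^{2}} = \frac{1}{- \frac{1}{14196} - 629856} = \frac{1}{- \frac{8941435777}{14196}} = - \frac{14196}{8941435777}$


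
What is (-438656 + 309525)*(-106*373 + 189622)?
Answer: -19380497004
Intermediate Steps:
(-438656 + 309525)*(-106*373 + 189622) = -129131*(-39538 + 189622) = -129131*150084 = -19380497004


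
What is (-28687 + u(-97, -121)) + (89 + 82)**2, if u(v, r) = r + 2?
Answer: 435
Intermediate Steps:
u(v, r) = 2 + r
(-28687 + u(-97, -121)) + (89 + 82)**2 = (-28687 + (2 - 121)) + (89 + 82)**2 = (-28687 - 119) + 171**2 = -28806 + 29241 = 435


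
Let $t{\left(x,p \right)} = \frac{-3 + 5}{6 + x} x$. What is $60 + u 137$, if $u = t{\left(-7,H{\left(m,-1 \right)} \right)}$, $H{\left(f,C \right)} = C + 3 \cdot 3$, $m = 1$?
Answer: $1978$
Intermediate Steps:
$H{\left(f,C \right)} = 9 + C$ ($H{\left(f,C \right)} = C + 9 = 9 + C$)
$t{\left(x,p \right)} = \frac{2 x}{6 + x}$ ($t{\left(x,p \right)} = \frac{2}{6 + x} x = \frac{2 x}{6 + x}$)
$u = 14$ ($u = 2 \left(-7\right) \frac{1}{6 - 7} = 2 \left(-7\right) \frac{1}{-1} = 2 \left(-7\right) \left(-1\right) = 14$)
$60 + u 137 = 60 + 14 \cdot 137 = 60 + 1918 = 1978$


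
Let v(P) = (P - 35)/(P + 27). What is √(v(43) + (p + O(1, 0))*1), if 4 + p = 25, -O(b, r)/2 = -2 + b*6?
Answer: 3*√1785/35 ≈ 3.6214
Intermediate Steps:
v(P) = (-35 + P)/(27 + P)
O(b, r) = 4 - 12*b (O(b, r) = -2*(-2 + b*6) = -2*(-2 + 6*b) = 4 - 12*b)
p = 21 (p = -4 + 25 = 21)
√(v(43) + (p + O(1, 0))*1) = √((-35 + 43)/(27 + 43) + (21 + (4 - 12*1))*1) = √(8/70 + (21 + (4 - 12))*1) = √((1/70)*8 + (21 - 8)*1) = √(4/35 + 13*1) = √(4/35 + 13) = √(459/35) = 3*√1785/35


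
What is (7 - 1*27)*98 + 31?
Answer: -1929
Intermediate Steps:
(7 - 1*27)*98 + 31 = (7 - 27)*98 + 31 = -20*98 + 31 = -1960 + 31 = -1929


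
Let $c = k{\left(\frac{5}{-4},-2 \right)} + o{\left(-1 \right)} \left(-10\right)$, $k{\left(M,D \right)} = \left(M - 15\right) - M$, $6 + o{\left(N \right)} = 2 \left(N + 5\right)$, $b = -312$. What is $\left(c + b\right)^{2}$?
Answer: $120409$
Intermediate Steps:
$o{\left(N \right)} = 4 + 2 N$ ($o{\left(N \right)} = -6 + 2 \left(N + 5\right) = -6 + 2 \left(5 + N\right) = -6 + \left(10 + 2 N\right) = 4 + 2 N$)
$k{\left(M,D \right)} = -15$ ($k{\left(M,D \right)} = \left(M - 15\right) - M = \left(-15 + M\right) - M = -15$)
$c = -35$ ($c = -15 + \left(4 + 2 \left(-1\right)\right) \left(-10\right) = -15 + \left(4 - 2\right) \left(-10\right) = -15 + 2 \left(-10\right) = -15 - 20 = -35$)
$\left(c + b\right)^{2} = \left(-35 - 312\right)^{2} = \left(-347\right)^{2} = 120409$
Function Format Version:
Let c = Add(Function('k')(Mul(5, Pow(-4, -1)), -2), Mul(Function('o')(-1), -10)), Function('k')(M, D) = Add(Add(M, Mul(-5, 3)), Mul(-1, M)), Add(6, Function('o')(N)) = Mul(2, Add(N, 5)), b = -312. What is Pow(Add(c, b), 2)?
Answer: 120409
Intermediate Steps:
Function('o')(N) = Add(4, Mul(2, N)) (Function('o')(N) = Add(-6, Mul(2, Add(N, 5))) = Add(-6, Mul(2, Add(5, N))) = Add(-6, Add(10, Mul(2, N))) = Add(4, Mul(2, N)))
Function('k')(M, D) = -15 (Function('k')(M, D) = Add(Add(M, -15), Mul(-1, M)) = Add(Add(-15, M), Mul(-1, M)) = -15)
c = -35 (c = Add(-15, Mul(Add(4, Mul(2, -1)), -10)) = Add(-15, Mul(Add(4, -2), -10)) = Add(-15, Mul(2, -10)) = Add(-15, -20) = -35)
Pow(Add(c, b), 2) = Pow(Add(-35, -312), 2) = Pow(-347, 2) = 120409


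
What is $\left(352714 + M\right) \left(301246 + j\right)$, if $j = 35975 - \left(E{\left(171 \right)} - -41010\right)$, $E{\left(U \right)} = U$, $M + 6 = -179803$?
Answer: $51186796200$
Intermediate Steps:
$M = -179809$ ($M = -6 - 179803 = -179809$)
$j = -5206$ ($j = 35975 - \left(171 - -41010\right) = 35975 - \left(171 + 41010\right) = 35975 - 41181 = -5206$)
$\left(352714 + M\right) \left(301246 + j\right) = \left(352714 - 179809\right) \left(301246 - 5206\right) = 172905 \cdot 296040 = 51186796200$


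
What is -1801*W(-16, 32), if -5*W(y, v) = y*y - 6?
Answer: 90050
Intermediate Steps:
W(y, v) = 6/5 - y²/5 (W(y, v) = -(y*y - 6)/5 = -(y² - 6)/5 = -(-6 + y²)/5 = 6/5 - y²/5)
-1801*W(-16, 32) = -1801*(6/5 - ⅕*(-16)²) = -1801*(6/5 - ⅕*256) = -1801*(6/5 - 256/5) = -1801*(-50) = 90050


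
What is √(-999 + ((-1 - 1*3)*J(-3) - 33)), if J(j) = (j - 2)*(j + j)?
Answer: 24*I*√2 ≈ 33.941*I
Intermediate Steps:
J(j) = 2*j*(-2 + j) (J(j) = (-2 + j)*(2*j) = 2*j*(-2 + j))
√(-999 + ((-1 - 1*3)*J(-3) - 33)) = √(-999 + ((-1 - 1*3)*(2*(-3)*(-2 - 3)) - 33)) = √(-999 + ((-1 - 3)*(2*(-3)*(-5)) - 33)) = √(-999 + (-4*30 - 33)) = √(-999 + (-120 - 33)) = √(-999 - 153) = √(-1152) = 24*I*√2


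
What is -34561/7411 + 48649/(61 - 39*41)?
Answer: -413692557/11398118 ≈ -36.295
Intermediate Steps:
-34561/7411 + 48649/(61 - 39*41) = -34561*1/7411 + 48649/(61 - 1599) = -34561/7411 + 48649/(-1538) = -34561/7411 + 48649*(-1/1538) = -34561/7411 - 48649/1538 = -413692557/11398118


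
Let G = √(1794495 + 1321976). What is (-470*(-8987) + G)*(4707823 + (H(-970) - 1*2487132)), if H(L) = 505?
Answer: 9382087572440 + 2221196*√3116471 ≈ 9.3860e+12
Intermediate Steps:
G = √3116471 ≈ 1765.4
(-470*(-8987) + G)*(4707823 + (H(-970) - 1*2487132)) = (-470*(-8987) + √3116471)*(4707823 + (505 - 1*2487132)) = (4223890 + √3116471)*(4707823 + (505 - 2487132)) = (4223890 + √3116471)*(4707823 - 2486627) = (4223890 + √3116471)*2221196 = 9382087572440 + 2221196*√3116471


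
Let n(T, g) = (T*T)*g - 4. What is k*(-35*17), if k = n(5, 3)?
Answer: -42245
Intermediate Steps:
n(T, g) = -4 + g*T² (n(T, g) = T²*g - 4 = g*T² - 4 = -4 + g*T²)
k = 71 (k = -4 + 3*5² = -4 + 3*25 = -4 + 75 = 71)
k*(-35*17) = 71*(-35*17) = 71*(-595) = -42245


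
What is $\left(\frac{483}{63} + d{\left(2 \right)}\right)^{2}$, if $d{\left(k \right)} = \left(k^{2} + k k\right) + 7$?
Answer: $\frac{4624}{9} \approx 513.78$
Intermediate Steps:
$d{\left(k \right)} = 7 + 2 k^{2}$ ($d{\left(k \right)} = \left(k^{2} + k^{2}\right) + 7 = 2 k^{2} + 7 = 7 + 2 k^{2}$)
$\left(\frac{483}{63} + d{\left(2 \right)}\right)^{2} = \left(\frac{483}{63} + \left(7 + 2 \cdot 2^{2}\right)\right)^{2} = \left(483 \cdot \frac{1}{63} + \left(7 + 2 \cdot 4\right)\right)^{2} = \left(\frac{23}{3} + \left(7 + 8\right)\right)^{2} = \left(\frac{23}{3} + 15\right)^{2} = \left(\frac{68}{3}\right)^{2} = \frac{4624}{9}$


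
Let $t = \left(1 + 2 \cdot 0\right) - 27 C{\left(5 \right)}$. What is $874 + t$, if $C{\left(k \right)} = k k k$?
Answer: $-2500$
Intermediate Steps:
$C{\left(k \right)} = k^{3}$ ($C{\left(k \right)} = k^{2} k = k^{3}$)
$t = -3374$ ($t = \left(1 + 2 \cdot 0\right) - 27 \cdot 5^{3} = \left(1 + 0\right) - 3375 = 1 - 3375 = -3374$)
$874 + t = 874 - 3374 = -2500$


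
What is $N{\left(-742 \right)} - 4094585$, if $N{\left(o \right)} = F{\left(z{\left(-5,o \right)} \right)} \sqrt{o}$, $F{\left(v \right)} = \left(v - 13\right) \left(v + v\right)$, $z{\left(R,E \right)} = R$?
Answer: $-4094585 + 180 i \sqrt{742} \approx -4.0946 \cdot 10^{6} + 4903.1 i$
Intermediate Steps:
$F{\left(v \right)} = 2 v \left(-13 + v\right)$ ($F{\left(v \right)} = \left(-13 + v\right) 2 v = 2 v \left(-13 + v\right)$)
$N{\left(o \right)} = 180 \sqrt{o}$ ($N{\left(o \right)} = 2 \left(-5\right) \left(-13 - 5\right) \sqrt{o} = 2 \left(-5\right) \left(-18\right) \sqrt{o} = 180 \sqrt{o}$)
$N{\left(-742 \right)} - 4094585 = 180 \sqrt{-742} - 4094585 = 180 i \sqrt{742} - 4094585 = -4094585 + 180 i \sqrt{742}$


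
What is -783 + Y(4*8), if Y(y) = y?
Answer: -751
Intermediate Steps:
-783 + Y(4*8) = -783 + 4*8 = -783 + 32 = -751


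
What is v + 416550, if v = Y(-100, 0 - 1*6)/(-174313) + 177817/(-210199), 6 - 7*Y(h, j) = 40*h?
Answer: 106837745849388709/256482928009 ≈ 4.1655e+5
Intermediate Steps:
Y(h, j) = 6/7 - 40*h/7
v = -217812760241/256482928009 (v = (6/7 - 40/7*(-100))/(-174313) + 177817/(-210199) = (6/7 + 4000/7)*(-1/174313) + 177817*(-1/210199) = (4006/7)*(-1/174313) - 177817/210199 = -4006/1220191 - 177817/210199 = -217812760241/256482928009 ≈ -0.84923)
v + 416550 = -217812760241/256482928009 + 416550 = 106837745849388709/256482928009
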